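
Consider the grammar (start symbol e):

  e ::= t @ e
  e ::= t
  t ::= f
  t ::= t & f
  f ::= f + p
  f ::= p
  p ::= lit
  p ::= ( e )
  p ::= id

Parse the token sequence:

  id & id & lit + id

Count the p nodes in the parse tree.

4

[e [t [t [t [f [p id]]] & [f [p id]]] & [f [f [p lit]] + [p id]]]]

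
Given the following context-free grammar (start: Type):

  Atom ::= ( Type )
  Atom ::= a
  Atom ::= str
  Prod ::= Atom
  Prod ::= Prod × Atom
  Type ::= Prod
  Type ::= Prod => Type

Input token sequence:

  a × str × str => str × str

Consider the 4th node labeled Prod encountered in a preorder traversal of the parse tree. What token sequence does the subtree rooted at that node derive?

str × str

[Type [Prod [Prod [Prod [Atom a]] × [Atom str]] × [Atom str]] => [Type [Prod [Prod [Atom str]] × [Atom str]]]]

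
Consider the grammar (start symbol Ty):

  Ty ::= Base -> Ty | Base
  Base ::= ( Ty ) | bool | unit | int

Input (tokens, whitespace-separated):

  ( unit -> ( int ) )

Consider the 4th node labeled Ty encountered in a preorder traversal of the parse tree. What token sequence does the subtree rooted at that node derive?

[Ty [Base ( [Ty [Base unit] -> [Ty [Base ( [Ty [Base int]] )]]] )]]

int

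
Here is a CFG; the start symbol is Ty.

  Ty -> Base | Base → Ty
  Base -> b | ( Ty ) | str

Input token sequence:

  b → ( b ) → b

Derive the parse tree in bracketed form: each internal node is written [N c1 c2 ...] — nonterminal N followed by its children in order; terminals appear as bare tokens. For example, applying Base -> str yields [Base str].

Ty
Base → Ty
b → Ty
b → Base → Ty
b → ( Ty ) → Ty
b → ( Base ) → Ty
b → ( b ) → Ty
b → ( b ) → Base
b → ( b ) → b

[Ty [Base b] → [Ty [Base ( [Ty [Base b]] )] → [Ty [Base b]]]]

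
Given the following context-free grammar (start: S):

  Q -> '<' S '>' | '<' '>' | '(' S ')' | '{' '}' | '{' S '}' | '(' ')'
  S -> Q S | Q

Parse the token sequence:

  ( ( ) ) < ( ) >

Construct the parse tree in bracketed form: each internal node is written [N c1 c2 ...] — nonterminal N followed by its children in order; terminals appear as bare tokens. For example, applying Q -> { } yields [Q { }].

S
Q S
( S ) S
( Q ) S
( ( ) ) S
( ( ) ) Q
( ( ) ) < S >
( ( ) ) < Q >
( ( ) ) < ( ) >

[S [Q ( [S [Q ( )]] )] [S [Q < [S [Q ( )]] >]]]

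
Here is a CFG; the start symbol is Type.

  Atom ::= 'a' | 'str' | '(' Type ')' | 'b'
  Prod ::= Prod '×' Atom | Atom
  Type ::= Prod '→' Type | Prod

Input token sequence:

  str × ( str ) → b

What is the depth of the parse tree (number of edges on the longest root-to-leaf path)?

6

[Type [Prod [Prod [Atom str]] × [Atom ( [Type [Prod [Atom str]]] )]] → [Type [Prod [Atom b]]]]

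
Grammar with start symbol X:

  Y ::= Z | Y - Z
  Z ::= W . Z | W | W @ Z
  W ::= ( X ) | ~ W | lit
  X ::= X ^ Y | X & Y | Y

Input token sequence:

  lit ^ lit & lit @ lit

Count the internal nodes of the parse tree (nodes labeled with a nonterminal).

[X [X [X [Y [Z [W lit]]]] ^ [Y [Z [W lit]]]] & [Y [Z [W lit] @ [Z [W lit]]]]]

14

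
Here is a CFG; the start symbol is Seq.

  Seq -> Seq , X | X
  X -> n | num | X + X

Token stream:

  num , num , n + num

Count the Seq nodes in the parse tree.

3

[Seq [Seq [Seq [X num]] , [X num]] , [X [X n] + [X num]]]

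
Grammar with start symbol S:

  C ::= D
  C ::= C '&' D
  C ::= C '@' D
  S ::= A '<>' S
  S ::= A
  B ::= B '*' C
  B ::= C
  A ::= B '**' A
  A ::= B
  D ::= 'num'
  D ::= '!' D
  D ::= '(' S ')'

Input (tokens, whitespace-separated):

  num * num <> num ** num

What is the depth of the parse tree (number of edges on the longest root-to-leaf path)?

7

[S [A [B [B [C [D num]]] * [C [D num]]]] <> [S [A [B [C [D num]]] ** [A [B [C [D num]]]]]]]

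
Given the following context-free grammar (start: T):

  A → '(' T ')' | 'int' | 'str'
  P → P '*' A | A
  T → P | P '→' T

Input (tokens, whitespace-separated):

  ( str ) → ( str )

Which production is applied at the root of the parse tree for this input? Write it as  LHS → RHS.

T → P '→' T

[T [P [A ( [T [P [A str]]] )]] → [T [P [A ( [T [P [A str]]] )]]]]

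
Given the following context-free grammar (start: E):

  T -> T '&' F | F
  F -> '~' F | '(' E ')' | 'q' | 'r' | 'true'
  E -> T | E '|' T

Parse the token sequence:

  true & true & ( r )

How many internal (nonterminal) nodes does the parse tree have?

[E [T [T [T [F true]] & [F true]] & [F ( [E [T [F r]]] )]]]

10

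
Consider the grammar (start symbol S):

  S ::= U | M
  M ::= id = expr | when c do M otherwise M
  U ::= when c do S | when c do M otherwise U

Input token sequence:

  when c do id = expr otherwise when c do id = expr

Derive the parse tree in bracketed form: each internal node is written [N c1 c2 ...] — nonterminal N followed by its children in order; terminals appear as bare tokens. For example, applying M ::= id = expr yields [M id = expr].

[S [U when c do [M id = expr] otherwise [U when c do [S [M id = expr]]]]]

S
U
when c do M otherwise U
when c do id = expr otherwise U
when c do id = expr otherwise when c do S
when c do id = expr otherwise when c do M
when c do id = expr otherwise when c do id = expr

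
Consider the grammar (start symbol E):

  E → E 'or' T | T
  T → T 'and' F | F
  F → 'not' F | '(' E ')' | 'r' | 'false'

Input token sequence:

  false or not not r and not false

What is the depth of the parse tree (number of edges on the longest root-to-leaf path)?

6

[E [E [T [F false]]] or [T [T [F not [F not [F r]]]] and [F not [F false]]]]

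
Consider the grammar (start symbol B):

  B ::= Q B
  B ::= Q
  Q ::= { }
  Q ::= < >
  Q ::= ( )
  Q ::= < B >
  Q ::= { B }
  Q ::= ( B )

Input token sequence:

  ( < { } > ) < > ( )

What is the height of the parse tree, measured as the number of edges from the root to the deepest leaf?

6

[B [Q ( [B [Q < [B [Q { }]] >]] )] [B [Q < >] [B [Q ( )]]]]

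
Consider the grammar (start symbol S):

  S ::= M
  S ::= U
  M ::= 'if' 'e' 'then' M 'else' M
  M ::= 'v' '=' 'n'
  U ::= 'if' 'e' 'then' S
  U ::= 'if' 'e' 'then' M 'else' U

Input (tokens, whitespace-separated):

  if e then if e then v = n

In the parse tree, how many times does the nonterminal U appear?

2

[S [U if e then [S [U if e then [S [M v = n]]]]]]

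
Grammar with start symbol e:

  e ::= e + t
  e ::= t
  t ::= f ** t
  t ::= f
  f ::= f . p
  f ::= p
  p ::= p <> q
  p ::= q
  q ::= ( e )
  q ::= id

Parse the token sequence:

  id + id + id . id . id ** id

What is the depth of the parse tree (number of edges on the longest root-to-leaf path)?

[e [e [e [t [f [p [q id]]]]] + [t [f [p [q id]]]]] + [t [f [f [f [p [q id]]] . [p [q id]]] . [p [q id]]] ** [t [f [p [q id]]]]]]

7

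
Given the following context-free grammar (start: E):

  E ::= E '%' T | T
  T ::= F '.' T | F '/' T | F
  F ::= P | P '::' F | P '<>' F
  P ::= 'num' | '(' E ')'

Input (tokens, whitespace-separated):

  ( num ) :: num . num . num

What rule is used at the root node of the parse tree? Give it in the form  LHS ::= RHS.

[E [T [F [P ( [E [T [F [P num]]]] )] :: [F [P num]]] . [T [F [P num]] . [T [F [P num]]]]]]

E ::= T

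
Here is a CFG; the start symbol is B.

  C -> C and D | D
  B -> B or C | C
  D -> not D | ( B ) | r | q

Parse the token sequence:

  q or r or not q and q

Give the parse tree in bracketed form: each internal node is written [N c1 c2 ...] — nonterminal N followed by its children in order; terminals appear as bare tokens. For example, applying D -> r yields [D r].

B
B or C
B or C or C
C or C or C
D or C or C
q or C or C
q or D or C
q or r or C
q or r or C and D
q or r or D and D
q or r or not D and D
q or r or not q and D
q or r or not q and q

[B [B [B [C [D q]]] or [C [D r]]] or [C [C [D not [D q]]] and [D q]]]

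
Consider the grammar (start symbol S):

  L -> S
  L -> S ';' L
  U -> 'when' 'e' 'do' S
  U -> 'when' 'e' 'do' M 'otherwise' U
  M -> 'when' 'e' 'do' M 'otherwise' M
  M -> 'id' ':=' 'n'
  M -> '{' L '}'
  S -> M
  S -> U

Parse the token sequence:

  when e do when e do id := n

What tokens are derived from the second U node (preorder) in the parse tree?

when e do id := n

[S [U when e do [S [U when e do [S [M id := n]]]]]]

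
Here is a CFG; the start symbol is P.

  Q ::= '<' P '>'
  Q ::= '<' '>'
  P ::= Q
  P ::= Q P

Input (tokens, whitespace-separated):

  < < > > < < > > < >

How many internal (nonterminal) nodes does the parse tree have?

[P [Q < [P [Q < >]] >] [P [Q < [P [Q < >]] >] [P [Q < >]]]]

10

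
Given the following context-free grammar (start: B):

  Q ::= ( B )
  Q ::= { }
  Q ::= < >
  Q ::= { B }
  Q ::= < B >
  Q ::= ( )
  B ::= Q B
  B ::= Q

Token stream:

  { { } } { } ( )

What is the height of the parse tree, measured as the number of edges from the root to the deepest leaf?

4

[B [Q { [B [Q { }]] }] [B [Q { }] [B [Q ( )]]]]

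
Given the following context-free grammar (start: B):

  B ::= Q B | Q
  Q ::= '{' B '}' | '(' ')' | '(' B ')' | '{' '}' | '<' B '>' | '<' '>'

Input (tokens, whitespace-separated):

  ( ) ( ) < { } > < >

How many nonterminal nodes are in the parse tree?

10

[B [Q ( )] [B [Q ( )] [B [Q < [B [Q { }]] >] [B [Q < >]]]]]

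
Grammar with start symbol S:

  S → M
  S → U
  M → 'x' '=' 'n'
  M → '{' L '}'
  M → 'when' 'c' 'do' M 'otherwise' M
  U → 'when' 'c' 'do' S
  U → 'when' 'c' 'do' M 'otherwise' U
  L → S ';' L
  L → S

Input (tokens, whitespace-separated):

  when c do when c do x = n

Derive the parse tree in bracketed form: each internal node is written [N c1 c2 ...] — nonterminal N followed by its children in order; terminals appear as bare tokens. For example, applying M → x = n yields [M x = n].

S
U
when c do S
when c do U
when c do when c do S
when c do when c do M
when c do when c do x = n

[S [U when c do [S [U when c do [S [M x = n]]]]]]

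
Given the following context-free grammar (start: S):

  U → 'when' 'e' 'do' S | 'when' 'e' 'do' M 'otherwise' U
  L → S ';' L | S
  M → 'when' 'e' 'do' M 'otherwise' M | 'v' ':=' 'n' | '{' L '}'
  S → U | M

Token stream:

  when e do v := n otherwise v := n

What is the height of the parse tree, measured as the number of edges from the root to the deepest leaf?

[S [M when e do [M v := n] otherwise [M v := n]]]

3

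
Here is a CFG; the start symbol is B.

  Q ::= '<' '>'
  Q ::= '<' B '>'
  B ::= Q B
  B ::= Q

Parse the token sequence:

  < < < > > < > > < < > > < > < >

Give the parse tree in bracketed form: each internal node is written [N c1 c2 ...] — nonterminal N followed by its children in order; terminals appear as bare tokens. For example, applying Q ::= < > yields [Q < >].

B
Q B
< B > B
< Q B > B
< < B > B > B
< < Q > B > B
< < < > > B > B
< < < > > Q > B
< < < > > < > > B
< < < > > < > > Q B
< < < > > < > > < B > B
< < < > > < > > < Q > B
< < < > > < > > < < > > B
< < < > > < > > < < > > Q B
< < < > > < > > < < > > < > B
< < < > > < > > < < > > < > Q
< < < > > < > > < < > > < > < >

[B [Q < [B [Q < [B [Q < >]] >] [B [Q < >]]] >] [B [Q < [B [Q < >]] >] [B [Q < >] [B [Q < >]]]]]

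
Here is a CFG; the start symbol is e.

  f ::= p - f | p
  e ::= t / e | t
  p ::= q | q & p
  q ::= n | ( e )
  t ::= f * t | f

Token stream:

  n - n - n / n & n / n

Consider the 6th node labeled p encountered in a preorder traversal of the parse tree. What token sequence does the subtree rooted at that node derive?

n

[e [t [f [p [q n]] - [f [p [q n]] - [f [p [q n]]]]]] / [e [t [f [p [q n] & [p [q n]]]]] / [e [t [f [p [q n]]]]]]]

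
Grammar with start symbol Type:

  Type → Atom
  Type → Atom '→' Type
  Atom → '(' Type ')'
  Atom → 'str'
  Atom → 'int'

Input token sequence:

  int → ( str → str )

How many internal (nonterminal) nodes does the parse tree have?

[Type [Atom int] → [Type [Atom ( [Type [Atom str] → [Type [Atom str]]] )]]]

8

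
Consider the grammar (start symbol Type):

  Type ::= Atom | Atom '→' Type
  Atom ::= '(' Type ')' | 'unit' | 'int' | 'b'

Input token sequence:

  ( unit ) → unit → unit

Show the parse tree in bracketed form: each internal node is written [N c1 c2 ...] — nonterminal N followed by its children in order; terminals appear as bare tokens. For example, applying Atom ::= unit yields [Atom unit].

[Type [Atom ( [Type [Atom unit]] )] → [Type [Atom unit] → [Type [Atom unit]]]]

Type
Atom → Type
( Type ) → Type
( Atom ) → Type
( unit ) → Type
( unit ) → Atom → Type
( unit ) → unit → Type
( unit ) → unit → Atom
( unit ) → unit → unit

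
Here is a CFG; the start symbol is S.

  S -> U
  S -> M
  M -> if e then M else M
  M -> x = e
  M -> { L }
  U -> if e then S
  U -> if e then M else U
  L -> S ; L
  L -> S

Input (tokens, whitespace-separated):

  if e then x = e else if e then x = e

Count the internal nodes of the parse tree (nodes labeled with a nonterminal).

6

[S [U if e then [M x = e] else [U if e then [S [M x = e]]]]]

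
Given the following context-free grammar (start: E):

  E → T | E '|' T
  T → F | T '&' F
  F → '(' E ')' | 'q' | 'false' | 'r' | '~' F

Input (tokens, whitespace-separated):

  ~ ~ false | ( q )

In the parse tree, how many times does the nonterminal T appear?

3

[E [E [T [F ~ [F ~ [F false]]]]] | [T [F ( [E [T [F q]]] )]]]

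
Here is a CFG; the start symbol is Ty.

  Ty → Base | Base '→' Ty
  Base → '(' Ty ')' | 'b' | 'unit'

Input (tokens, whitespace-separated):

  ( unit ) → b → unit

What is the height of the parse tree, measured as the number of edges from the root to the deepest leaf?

[Ty [Base ( [Ty [Base unit]] )] → [Ty [Base b] → [Ty [Base unit]]]]

4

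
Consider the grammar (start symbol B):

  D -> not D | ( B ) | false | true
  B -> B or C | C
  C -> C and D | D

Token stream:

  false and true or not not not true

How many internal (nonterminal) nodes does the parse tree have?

[B [B [C [C [D false]] and [D true]]] or [C [D not [D not [D not [D true]]]]]]

11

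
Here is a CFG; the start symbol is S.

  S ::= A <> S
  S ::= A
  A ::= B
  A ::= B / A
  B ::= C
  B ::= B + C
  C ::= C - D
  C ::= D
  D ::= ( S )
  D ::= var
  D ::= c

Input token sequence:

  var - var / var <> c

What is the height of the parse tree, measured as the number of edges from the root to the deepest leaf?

[S [A [B [C [C [D var]] - [D var]]] / [A [B [C [D var]]]]] <> [S [A [B [C [D c]]]]]]

6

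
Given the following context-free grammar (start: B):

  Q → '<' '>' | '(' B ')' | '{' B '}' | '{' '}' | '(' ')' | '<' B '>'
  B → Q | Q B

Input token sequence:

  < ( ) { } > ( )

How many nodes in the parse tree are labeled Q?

4

[B [Q < [B [Q ( )] [B [Q { }]]] >] [B [Q ( )]]]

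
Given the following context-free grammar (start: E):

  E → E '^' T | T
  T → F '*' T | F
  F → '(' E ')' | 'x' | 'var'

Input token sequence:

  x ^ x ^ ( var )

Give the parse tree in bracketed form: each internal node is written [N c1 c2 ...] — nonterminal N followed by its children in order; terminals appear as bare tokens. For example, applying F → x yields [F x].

E
E ^ T
E ^ T ^ T
T ^ T ^ T
F ^ T ^ T
x ^ T ^ T
x ^ F ^ T
x ^ x ^ T
x ^ x ^ F
x ^ x ^ ( E )
x ^ x ^ ( T )
x ^ x ^ ( F )
x ^ x ^ ( var )

[E [E [E [T [F x]]] ^ [T [F x]]] ^ [T [F ( [E [T [F var]]] )]]]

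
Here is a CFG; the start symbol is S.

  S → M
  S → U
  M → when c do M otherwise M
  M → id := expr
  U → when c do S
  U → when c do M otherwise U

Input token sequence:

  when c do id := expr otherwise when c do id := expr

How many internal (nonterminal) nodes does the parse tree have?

6

[S [U when c do [M id := expr] otherwise [U when c do [S [M id := expr]]]]]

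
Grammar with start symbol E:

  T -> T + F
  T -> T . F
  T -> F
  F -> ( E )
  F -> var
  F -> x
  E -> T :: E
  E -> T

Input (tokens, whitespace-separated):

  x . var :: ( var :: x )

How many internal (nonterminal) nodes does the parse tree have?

14

[E [T [T [F x]] . [F var]] :: [E [T [F ( [E [T [F var]] :: [E [T [F x]]]] )]]]]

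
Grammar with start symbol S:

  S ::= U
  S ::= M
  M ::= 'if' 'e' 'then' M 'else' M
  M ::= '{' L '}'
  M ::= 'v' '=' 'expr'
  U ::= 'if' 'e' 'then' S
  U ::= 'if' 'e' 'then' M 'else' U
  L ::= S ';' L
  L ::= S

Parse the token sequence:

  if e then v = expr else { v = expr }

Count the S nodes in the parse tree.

[S [M if e then [M v = expr] else [M { [L [S [M v = expr]]] }]]]

2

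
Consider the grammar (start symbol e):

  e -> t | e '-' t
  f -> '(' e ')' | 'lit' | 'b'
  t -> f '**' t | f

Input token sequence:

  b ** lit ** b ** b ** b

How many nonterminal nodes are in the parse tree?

[e [t [f b] ** [t [f lit] ** [t [f b] ** [t [f b] ** [t [f b]]]]]]]

11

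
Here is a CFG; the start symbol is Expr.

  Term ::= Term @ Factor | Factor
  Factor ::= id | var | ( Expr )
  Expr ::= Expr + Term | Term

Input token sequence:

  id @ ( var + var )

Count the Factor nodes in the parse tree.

4

[Expr [Term [Term [Factor id]] @ [Factor ( [Expr [Expr [Term [Factor var]]] + [Term [Factor var]]] )]]]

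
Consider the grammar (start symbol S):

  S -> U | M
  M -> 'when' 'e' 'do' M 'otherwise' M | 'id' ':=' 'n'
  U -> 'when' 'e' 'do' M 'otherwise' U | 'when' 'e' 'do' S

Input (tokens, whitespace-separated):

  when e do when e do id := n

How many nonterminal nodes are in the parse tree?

6

[S [U when e do [S [U when e do [S [M id := n]]]]]]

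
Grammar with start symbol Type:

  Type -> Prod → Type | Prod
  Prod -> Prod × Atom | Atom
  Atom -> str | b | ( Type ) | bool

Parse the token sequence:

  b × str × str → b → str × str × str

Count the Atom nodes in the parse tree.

7

[Type [Prod [Prod [Prod [Atom b]] × [Atom str]] × [Atom str]] → [Type [Prod [Atom b]] → [Type [Prod [Prod [Prod [Atom str]] × [Atom str]] × [Atom str]]]]]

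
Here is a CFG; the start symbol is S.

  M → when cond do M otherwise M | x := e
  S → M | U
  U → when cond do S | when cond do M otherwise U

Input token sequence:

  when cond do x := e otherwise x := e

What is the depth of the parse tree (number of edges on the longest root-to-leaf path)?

3

[S [M when cond do [M x := e] otherwise [M x := e]]]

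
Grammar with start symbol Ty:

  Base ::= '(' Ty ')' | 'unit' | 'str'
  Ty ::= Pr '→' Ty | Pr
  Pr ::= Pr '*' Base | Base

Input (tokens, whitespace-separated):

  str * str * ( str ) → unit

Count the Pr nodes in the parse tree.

[Ty [Pr [Pr [Pr [Base str]] * [Base str]] * [Base ( [Ty [Pr [Base str]]] )]] → [Ty [Pr [Base unit]]]]

5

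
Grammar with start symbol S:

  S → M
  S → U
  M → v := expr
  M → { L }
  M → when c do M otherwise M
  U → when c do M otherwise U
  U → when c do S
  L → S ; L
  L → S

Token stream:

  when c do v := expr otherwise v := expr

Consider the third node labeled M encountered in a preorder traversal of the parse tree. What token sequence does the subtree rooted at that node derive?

v := expr

[S [M when c do [M v := expr] otherwise [M v := expr]]]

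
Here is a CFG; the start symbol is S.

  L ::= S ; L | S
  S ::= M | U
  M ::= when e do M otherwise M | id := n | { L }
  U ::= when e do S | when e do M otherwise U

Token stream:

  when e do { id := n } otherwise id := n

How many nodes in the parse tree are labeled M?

[S [M when e do [M { [L [S [M id := n]]] }] otherwise [M id := n]]]

4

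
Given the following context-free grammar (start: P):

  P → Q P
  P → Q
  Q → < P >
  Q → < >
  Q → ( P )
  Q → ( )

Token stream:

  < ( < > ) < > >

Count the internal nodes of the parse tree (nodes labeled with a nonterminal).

[P [Q < [P [Q ( [P [Q < >]] )] [P [Q < >]]] >]]

8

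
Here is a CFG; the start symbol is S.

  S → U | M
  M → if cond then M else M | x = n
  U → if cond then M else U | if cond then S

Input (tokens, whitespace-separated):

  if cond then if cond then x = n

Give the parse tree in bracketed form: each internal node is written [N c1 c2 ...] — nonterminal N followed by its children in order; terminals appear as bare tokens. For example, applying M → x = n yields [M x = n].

S
U
if cond then S
if cond then U
if cond then if cond then S
if cond then if cond then M
if cond then if cond then x = n

[S [U if cond then [S [U if cond then [S [M x = n]]]]]]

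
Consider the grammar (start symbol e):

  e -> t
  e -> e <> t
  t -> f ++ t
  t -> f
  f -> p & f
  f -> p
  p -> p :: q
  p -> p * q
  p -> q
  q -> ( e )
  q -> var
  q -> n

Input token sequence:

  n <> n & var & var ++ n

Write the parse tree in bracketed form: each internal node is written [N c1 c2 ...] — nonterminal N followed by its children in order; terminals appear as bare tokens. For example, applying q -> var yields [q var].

e
e <> t
t <> t
f <> t
p <> t
q <> t
n <> t
n <> f ++ t
n <> p & f ++ t
n <> q & f ++ t
n <> n & f ++ t
n <> n & p & f ++ t
n <> n & q & f ++ t
n <> n & var & f ++ t
n <> n & var & p ++ t
n <> n & var & q ++ t
n <> n & var & var ++ t
n <> n & var & var ++ f
n <> n & var & var ++ p
n <> n & var & var ++ q
n <> n & var & var ++ n

[e [e [t [f [p [q n]]]]] <> [t [f [p [q n]] & [f [p [q var]] & [f [p [q var]]]]] ++ [t [f [p [q n]]]]]]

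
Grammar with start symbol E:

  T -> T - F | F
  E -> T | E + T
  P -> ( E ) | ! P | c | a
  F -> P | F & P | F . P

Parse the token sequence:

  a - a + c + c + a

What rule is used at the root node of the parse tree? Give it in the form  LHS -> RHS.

E -> E + T

[E [E [E [E [T [T [F [P a]]] - [F [P a]]]] + [T [F [P c]]]] + [T [F [P c]]]] + [T [F [P a]]]]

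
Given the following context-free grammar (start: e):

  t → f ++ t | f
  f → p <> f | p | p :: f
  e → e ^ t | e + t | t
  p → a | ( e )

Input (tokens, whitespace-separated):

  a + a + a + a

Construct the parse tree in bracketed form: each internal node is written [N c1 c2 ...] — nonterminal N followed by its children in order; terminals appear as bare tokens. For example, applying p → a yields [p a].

[e [e [e [e [t [f [p a]]]] + [t [f [p a]]]] + [t [f [p a]]]] + [t [f [p a]]]]

e
e + t
e + t + t
e + t + t + t
t + t + t + t
f + t + t + t
p + t + t + t
a + t + t + t
a + f + t + t
a + p + t + t
a + a + t + t
a + a + f + t
a + a + p + t
a + a + a + t
a + a + a + f
a + a + a + p
a + a + a + a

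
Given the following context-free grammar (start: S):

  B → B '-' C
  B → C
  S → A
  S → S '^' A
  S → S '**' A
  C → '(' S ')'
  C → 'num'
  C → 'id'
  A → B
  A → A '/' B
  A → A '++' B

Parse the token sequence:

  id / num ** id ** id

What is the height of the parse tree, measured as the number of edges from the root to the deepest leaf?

[S [S [S [A [A [B [C id]]] / [B [C num]]]] ** [A [B [C id]]]] ** [A [B [C id]]]]

7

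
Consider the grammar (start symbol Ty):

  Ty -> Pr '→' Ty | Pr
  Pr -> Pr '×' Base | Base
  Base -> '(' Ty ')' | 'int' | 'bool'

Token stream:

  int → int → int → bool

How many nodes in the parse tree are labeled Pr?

[Ty [Pr [Base int]] → [Ty [Pr [Base int]] → [Ty [Pr [Base int]] → [Ty [Pr [Base bool]]]]]]

4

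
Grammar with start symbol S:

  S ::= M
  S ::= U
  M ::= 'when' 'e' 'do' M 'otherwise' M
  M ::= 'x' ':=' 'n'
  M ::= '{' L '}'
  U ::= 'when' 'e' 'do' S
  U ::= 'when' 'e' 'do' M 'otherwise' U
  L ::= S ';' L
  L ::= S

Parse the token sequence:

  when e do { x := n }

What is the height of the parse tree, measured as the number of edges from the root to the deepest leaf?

[S [U when e do [S [M { [L [S [M x := n]]] }]]]]

7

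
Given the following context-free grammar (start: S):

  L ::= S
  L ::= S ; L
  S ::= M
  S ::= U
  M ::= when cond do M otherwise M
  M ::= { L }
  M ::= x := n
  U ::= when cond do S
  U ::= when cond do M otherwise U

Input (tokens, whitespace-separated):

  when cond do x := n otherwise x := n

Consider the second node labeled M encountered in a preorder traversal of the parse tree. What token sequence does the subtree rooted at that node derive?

[S [M when cond do [M x := n] otherwise [M x := n]]]

x := n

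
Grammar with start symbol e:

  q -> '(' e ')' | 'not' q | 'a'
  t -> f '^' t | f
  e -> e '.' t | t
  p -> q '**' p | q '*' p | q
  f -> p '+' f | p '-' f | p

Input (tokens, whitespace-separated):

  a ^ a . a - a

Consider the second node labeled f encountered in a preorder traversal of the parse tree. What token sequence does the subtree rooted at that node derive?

[e [e [t [f [p [q a]]] ^ [t [f [p [q a]]]]]] . [t [f [p [q a]] - [f [p [q a]]]]]]

a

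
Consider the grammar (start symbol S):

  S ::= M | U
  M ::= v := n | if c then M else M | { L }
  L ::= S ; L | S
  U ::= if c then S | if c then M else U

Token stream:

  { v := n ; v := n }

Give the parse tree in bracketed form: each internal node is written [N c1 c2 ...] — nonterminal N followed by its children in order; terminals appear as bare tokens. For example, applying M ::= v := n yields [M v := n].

[S [M { [L [S [M v := n]] ; [L [S [M v := n]]]] }]]

S
M
{ L }
{ S ; L }
{ M ; L }
{ v := n ; L }
{ v := n ; S }
{ v := n ; M }
{ v := n ; v := n }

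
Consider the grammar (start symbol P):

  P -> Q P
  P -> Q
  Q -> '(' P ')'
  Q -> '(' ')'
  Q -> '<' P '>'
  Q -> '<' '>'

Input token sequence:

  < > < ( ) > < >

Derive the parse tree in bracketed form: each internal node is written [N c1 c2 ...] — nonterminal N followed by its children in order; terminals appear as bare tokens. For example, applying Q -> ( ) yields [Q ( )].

[P [Q < >] [P [Q < [P [Q ( )]] >] [P [Q < >]]]]

P
Q P
< > P
< > Q P
< > < P > P
< > < Q > P
< > < ( ) > P
< > < ( ) > Q
< > < ( ) > < >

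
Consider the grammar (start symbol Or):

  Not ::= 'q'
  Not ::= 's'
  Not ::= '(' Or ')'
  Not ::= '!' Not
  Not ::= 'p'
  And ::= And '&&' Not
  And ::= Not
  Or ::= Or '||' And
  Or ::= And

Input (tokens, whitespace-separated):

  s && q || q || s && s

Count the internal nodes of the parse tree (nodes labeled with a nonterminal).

[Or [Or [Or [And [And [Not s]] && [Not q]]] || [And [Not q]]] || [And [And [Not s]] && [Not s]]]

13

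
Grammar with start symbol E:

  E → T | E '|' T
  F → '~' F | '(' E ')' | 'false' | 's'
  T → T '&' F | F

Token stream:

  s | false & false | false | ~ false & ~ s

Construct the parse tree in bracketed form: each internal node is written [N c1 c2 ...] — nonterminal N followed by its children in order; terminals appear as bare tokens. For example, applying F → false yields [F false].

[E [E [E [E [T [F s]]] | [T [T [F false]] & [F false]]] | [T [F false]]] | [T [T [F ~ [F false]]] & [F ~ [F s]]]]

E
E | T
E | T | T
E | T | T | T
T | T | T | T
F | T | T | T
s | T | T | T
s | T & F | T | T
s | F & F | T | T
s | false & F | T | T
s | false & false | T | T
s | false & false | F | T
s | false & false | false | T
s | false & false | false | T & F
s | false & false | false | F & F
s | false & false | false | ~ F & F
s | false & false | false | ~ false & F
s | false & false | false | ~ false & ~ F
s | false & false | false | ~ false & ~ s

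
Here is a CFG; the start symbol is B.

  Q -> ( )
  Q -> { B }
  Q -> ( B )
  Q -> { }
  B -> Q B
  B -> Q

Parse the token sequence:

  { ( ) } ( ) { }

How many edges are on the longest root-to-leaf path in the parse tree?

[B [Q { [B [Q ( )]] }] [B [Q ( )] [B [Q { }]]]]

4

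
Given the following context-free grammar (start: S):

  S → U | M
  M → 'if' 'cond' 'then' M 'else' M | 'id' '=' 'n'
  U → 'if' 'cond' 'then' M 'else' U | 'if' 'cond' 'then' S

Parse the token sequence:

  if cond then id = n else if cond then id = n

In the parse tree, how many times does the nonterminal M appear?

2

[S [U if cond then [M id = n] else [U if cond then [S [M id = n]]]]]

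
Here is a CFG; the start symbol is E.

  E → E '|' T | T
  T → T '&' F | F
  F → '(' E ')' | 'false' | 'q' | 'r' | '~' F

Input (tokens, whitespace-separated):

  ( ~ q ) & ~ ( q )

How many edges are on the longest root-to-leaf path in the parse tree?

[E [T [T [F ( [E [T [F ~ [F q]]]] )]] & [F ~ [F ( [E [T [F q]]] )]]]]

8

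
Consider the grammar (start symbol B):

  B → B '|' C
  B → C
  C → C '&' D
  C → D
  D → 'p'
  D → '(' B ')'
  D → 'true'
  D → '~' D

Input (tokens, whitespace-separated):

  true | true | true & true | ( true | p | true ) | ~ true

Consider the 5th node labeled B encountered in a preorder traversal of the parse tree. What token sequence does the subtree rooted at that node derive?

[B [B [B [B [B [C [D true]]] | [C [D true]]] | [C [C [D true]] & [D true]]] | [C [D ( [B [B [B [C [D true]]] | [C [D p]]] | [C [D true]]] )]]] | [C [D ~ [D true]]]]

true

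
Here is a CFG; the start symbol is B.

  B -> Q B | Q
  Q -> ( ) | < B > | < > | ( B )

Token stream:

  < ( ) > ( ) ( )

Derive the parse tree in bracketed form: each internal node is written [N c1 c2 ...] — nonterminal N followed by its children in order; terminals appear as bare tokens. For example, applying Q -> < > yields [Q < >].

[B [Q < [B [Q ( )]] >] [B [Q ( )] [B [Q ( )]]]]

B
Q B
< B > B
< Q > B
< ( ) > B
< ( ) > Q B
< ( ) > ( ) B
< ( ) > ( ) Q
< ( ) > ( ) ( )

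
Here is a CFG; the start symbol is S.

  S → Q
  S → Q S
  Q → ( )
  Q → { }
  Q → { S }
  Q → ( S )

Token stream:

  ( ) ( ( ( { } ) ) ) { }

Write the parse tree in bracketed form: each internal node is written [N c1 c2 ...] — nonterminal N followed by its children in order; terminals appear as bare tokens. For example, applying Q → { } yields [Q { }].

[S [Q ( )] [S [Q ( [S [Q ( [S [Q ( [S [Q { }]] )]] )]] )] [S [Q { }]]]]

S
Q S
( ) S
( ) Q S
( ) ( S ) S
( ) ( Q ) S
( ) ( ( S ) ) S
( ) ( ( Q ) ) S
( ) ( ( ( S ) ) ) S
( ) ( ( ( Q ) ) ) S
( ) ( ( ( { } ) ) ) S
( ) ( ( ( { } ) ) ) Q
( ) ( ( ( { } ) ) ) { }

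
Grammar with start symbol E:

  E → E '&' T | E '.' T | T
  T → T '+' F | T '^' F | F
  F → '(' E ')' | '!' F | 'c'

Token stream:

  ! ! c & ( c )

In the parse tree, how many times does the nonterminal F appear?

5

[E [E [T [F ! [F ! [F c]]]]] & [T [F ( [E [T [F c]]] )]]]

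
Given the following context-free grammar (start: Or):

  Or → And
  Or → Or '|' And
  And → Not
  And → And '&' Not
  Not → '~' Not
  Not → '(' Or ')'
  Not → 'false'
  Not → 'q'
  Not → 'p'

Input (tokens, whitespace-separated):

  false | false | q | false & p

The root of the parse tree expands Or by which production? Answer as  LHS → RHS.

Or → Or '|' And

[Or [Or [Or [Or [And [Not false]]] | [And [Not false]]] | [And [Not q]]] | [And [And [Not false]] & [Not p]]]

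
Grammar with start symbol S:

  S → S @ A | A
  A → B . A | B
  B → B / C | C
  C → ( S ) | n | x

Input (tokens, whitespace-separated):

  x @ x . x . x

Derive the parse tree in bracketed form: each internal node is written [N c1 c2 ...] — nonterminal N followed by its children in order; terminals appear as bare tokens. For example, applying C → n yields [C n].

[S [S [A [B [C x]]]] @ [A [B [C x]] . [A [B [C x]] . [A [B [C x]]]]]]

S
S @ A
A @ A
B @ A
C @ A
x @ A
x @ B . A
x @ C . A
x @ x . A
x @ x . B . A
x @ x . C . A
x @ x . x . A
x @ x . x . B
x @ x . x . C
x @ x . x . x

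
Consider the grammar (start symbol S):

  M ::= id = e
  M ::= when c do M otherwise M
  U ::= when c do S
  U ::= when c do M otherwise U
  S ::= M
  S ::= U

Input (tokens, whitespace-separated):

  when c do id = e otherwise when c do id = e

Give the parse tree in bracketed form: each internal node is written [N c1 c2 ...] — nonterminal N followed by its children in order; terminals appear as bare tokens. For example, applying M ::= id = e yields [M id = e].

S
U
when c do M otherwise U
when c do id = e otherwise U
when c do id = e otherwise when c do S
when c do id = e otherwise when c do M
when c do id = e otherwise when c do id = e

[S [U when c do [M id = e] otherwise [U when c do [S [M id = e]]]]]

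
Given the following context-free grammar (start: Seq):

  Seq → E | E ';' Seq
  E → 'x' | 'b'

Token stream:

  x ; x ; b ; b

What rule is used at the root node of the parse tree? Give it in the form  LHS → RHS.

Seq → E ';' Seq

[Seq [E x] ; [Seq [E x] ; [Seq [E b] ; [Seq [E b]]]]]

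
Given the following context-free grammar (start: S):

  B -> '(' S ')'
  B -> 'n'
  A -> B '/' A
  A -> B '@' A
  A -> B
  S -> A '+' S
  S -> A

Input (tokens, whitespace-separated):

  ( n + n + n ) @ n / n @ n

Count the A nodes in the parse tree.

[S [A [B ( [S [A [B n]] + [S [A [B n]] + [S [A [B n]]]]] )] @ [A [B n] / [A [B n] @ [A [B n]]]]]]

7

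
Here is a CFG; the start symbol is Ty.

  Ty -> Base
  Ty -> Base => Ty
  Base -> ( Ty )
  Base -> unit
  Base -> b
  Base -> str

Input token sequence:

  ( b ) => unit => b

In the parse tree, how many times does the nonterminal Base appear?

4

[Ty [Base ( [Ty [Base b]] )] => [Ty [Base unit] => [Ty [Base b]]]]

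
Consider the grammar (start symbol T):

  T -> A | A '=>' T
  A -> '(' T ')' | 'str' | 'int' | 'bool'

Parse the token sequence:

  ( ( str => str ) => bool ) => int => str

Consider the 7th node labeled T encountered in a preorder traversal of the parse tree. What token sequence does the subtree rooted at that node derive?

[T [A ( [T [A ( [T [A str] => [T [A str]]] )] => [T [A bool]]] )] => [T [A int] => [T [A str]]]]

str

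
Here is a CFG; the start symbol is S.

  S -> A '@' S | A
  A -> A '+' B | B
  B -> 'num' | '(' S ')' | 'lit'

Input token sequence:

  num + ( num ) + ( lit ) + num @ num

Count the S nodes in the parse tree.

[S [A [A [A [A [B num]] + [B ( [S [A [B num]]] )]] + [B ( [S [A [B lit]]] )]] + [B num]] @ [S [A [B num]]]]

4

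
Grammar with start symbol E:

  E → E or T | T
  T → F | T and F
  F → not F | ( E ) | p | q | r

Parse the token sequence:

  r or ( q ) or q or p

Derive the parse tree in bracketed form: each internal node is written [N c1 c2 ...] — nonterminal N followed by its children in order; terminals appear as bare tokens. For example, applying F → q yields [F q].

E
E or T
E or T or T
E or T or T or T
T or T or T or T
F or T or T or T
r or T or T or T
r or F or T or T
r or ( E ) or T or T
r or ( T ) or T or T
r or ( F ) or T or T
r or ( q ) or T or T
r or ( q ) or F or T
r or ( q ) or q or T
r or ( q ) or q or F
r or ( q ) or q or p

[E [E [E [E [T [F r]]] or [T [F ( [E [T [F q]]] )]]] or [T [F q]]] or [T [F p]]]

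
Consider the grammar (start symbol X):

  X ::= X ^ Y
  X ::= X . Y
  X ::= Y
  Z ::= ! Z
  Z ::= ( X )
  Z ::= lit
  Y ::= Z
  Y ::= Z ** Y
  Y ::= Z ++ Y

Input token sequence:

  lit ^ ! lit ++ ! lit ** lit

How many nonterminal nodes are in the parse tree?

12

[X [X [Y [Z lit]]] ^ [Y [Z ! [Z lit]] ++ [Y [Z ! [Z lit]] ** [Y [Z lit]]]]]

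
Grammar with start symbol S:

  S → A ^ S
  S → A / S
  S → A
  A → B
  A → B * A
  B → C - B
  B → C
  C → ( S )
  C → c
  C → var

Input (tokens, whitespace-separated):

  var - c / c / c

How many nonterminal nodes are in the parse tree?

[S [A [B [C var] - [B [C c]]]] / [S [A [B [C c]]] / [S [A [B [C c]]]]]]

14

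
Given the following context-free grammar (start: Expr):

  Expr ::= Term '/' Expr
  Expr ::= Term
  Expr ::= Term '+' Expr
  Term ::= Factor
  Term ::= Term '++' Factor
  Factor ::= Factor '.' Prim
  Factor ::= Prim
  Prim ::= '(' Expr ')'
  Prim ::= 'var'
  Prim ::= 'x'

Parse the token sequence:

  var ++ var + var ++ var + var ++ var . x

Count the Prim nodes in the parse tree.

7

[Expr [Term [Term [Factor [Prim var]]] ++ [Factor [Prim var]]] + [Expr [Term [Term [Factor [Prim var]]] ++ [Factor [Prim var]]] + [Expr [Term [Term [Factor [Prim var]]] ++ [Factor [Factor [Prim var]] . [Prim x]]]]]]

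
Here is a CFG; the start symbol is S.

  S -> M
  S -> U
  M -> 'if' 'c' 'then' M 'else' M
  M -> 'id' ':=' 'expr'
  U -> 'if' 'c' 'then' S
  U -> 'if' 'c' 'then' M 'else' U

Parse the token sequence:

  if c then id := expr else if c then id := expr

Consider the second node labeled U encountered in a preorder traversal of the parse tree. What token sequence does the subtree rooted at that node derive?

[S [U if c then [M id := expr] else [U if c then [S [M id := expr]]]]]

if c then id := expr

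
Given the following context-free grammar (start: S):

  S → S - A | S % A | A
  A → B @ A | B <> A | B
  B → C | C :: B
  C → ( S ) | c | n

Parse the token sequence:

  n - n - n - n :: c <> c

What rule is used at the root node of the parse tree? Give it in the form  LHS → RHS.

S → S - A

[S [S [S [S [A [B [C n]]]] - [A [B [C n]]]] - [A [B [C n]]]] - [A [B [C n] :: [B [C c]]] <> [A [B [C c]]]]]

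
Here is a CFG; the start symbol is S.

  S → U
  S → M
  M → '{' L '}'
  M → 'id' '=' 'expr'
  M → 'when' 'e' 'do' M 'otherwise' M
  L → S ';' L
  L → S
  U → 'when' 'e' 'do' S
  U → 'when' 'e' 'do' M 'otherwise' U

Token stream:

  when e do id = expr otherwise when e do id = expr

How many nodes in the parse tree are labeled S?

[S [U when e do [M id = expr] otherwise [U when e do [S [M id = expr]]]]]

2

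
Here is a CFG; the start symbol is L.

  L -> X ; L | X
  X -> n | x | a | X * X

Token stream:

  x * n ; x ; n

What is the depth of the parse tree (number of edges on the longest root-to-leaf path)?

4

[L [X [X x] * [X n]] ; [L [X x] ; [L [X n]]]]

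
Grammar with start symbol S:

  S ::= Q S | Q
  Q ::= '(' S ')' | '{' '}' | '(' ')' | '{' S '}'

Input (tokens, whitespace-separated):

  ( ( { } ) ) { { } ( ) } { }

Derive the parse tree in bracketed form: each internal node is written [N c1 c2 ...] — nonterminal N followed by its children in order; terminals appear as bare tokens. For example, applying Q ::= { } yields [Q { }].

[S [Q ( [S [Q ( [S [Q { }]] )]] )] [S [Q { [S [Q { }] [S [Q ( )]]] }] [S [Q { }]]]]

S
Q S
( S ) S
( Q ) S
( ( S ) ) S
( ( Q ) ) S
( ( { } ) ) S
( ( { } ) ) Q S
( ( { } ) ) { S } S
( ( { } ) ) { Q S } S
( ( { } ) ) { { } S } S
( ( { } ) ) { { } Q } S
( ( { } ) ) { { } ( ) } S
( ( { } ) ) { { } ( ) } Q
( ( { } ) ) { { } ( ) } { }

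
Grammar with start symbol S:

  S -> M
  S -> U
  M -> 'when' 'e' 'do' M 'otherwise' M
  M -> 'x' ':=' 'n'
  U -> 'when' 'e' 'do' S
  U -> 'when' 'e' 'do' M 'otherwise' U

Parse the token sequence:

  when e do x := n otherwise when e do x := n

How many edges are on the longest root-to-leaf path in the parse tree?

5

[S [U when e do [M x := n] otherwise [U when e do [S [M x := n]]]]]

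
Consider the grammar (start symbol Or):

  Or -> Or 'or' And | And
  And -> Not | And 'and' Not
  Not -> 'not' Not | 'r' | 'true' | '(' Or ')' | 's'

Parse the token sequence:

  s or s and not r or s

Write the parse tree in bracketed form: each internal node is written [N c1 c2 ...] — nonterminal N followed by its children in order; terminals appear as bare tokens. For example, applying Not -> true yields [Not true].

[Or [Or [Or [And [Not s]]] or [And [And [Not s]] and [Not not [Not r]]]] or [And [Not s]]]

Or
Or or And
Or or And or And
And or And or And
Not or And or And
s or And or And
s or And and Not or And
s or Not and Not or And
s or s and Not or And
s or s and not Not or And
s or s and not r or And
s or s and not r or Not
s or s and not r or s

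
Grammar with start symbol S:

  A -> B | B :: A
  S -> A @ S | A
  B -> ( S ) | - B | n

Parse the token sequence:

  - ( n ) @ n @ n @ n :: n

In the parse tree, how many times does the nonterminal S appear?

[S [A [B - [B ( [S [A [B n]]] )]]] @ [S [A [B n]] @ [S [A [B n]] @ [S [A [B n] :: [A [B n]]]]]]]

5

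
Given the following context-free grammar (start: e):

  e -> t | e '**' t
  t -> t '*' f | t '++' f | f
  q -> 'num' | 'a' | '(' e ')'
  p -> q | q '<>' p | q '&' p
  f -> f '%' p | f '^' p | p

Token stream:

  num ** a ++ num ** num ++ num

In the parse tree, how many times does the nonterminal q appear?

5

[e [e [e [t [f [p [q num]]]]] ** [t [t [f [p [q a]]]] ++ [f [p [q num]]]]] ** [t [t [f [p [q num]]]] ++ [f [p [q num]]]]]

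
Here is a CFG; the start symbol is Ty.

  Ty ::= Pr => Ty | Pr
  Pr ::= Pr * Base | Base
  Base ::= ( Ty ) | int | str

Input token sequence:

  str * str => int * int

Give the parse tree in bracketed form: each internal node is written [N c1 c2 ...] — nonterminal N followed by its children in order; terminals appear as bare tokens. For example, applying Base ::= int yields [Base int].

Ty
Pr => Ty
Pr * Base => Ty
Base * Base => Ty
str * Base => Ty
str * str => Ty
str * str => Pr
str * str => Pr * Base
str * str => Base * Base
str * str => int * Base
str * str => int * int

[Ty [Pr [Pr [Base str]] * [Base str]] => [Ty [Pr [Pr [Base int]] * [Base int]]]]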